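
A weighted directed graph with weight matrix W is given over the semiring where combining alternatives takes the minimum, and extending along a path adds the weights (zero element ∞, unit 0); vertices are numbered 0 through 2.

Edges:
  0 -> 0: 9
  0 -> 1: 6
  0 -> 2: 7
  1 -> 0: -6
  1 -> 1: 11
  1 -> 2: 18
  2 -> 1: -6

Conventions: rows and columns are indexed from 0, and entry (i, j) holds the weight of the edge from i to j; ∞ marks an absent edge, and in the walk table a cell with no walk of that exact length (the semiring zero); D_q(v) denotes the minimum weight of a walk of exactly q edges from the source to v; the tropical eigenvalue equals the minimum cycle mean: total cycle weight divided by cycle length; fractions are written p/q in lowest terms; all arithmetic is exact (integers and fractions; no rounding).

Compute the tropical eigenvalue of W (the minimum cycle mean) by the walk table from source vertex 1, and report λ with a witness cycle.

q=0: [∞, 0, ∞]
q=1: [-6, 11, 18]
q=2: [3, 0, 1]
q=3: [-6, -5, 10]
Optimal cycle mean attained by: cycle 0->2->1->0, total 7 + (-6) + (-6), length 3.
Answer: λ = -5/3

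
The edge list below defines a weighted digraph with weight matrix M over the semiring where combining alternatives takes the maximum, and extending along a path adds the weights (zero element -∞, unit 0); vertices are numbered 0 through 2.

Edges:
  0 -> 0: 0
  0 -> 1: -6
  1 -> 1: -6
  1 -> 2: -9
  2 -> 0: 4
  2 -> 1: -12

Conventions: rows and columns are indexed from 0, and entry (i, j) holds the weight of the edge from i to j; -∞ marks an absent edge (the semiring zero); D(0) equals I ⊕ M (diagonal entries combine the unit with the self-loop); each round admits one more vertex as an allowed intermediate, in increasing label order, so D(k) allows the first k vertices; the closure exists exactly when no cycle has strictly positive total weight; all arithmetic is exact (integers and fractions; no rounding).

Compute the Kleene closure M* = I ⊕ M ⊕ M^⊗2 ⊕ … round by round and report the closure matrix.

D(0):
  [0, -6, -∞]
  [-∞, 0, -9]
  [4, -12, 0]
D(1):
  [0, -6, -∞]
  [-∞, 0, -9]
  [4, -2, 0]
D(2):
  [0, -6, -15]
  [-∞, 0, -9]
  [4, -2, 0]
D(3):
  [0, -6, -15]
  [-5, 0, -9]
  [4, -2, 0]
Answer: M* = [[0, -6, -15], [-5, 0, -9], [4, -2, 0]]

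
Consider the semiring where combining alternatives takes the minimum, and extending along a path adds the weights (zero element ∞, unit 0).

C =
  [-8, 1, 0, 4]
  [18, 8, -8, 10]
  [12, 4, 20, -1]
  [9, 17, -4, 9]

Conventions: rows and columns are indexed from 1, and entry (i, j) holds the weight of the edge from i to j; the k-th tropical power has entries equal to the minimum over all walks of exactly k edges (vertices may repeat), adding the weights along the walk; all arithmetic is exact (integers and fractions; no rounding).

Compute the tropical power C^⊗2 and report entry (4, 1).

C^⊗2:
  [-16, -7, -8, -4]
  [4, -4, 0, -9]
  [4, 12, -5, 8]
  [1, 0, 5, -5]
Key observation: the optimum is the walk 4->1->1, with weight 9 + (-8) = 1.
Optimal value attained by: walk 4->1->1.
Answer: (C^⊗2)[4][1] = 1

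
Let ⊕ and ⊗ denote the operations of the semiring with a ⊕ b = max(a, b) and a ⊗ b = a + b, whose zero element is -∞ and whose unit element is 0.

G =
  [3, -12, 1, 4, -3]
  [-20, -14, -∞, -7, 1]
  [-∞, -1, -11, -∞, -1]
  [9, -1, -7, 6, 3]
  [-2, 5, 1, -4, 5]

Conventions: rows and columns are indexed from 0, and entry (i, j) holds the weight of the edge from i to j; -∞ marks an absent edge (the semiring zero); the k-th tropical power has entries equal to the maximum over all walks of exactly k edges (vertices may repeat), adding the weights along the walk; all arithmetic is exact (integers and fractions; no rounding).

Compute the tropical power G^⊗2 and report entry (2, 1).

G^⊗2:
  [13, 3, 4, 10, 7]
  [2, 6, 2, -1, 6]
  [-3, 4, 0, -5, 4]
  [15, 8, 10, 13, 9]
  [5, 10, 6, 2, 10]
Key observation: the optimum is the walk 2->4->1, with weight (-1) + 5 = 4.
Optimal value attained by: walk 2->4->1.
Answer: (G^⊗2)[2][1] = 4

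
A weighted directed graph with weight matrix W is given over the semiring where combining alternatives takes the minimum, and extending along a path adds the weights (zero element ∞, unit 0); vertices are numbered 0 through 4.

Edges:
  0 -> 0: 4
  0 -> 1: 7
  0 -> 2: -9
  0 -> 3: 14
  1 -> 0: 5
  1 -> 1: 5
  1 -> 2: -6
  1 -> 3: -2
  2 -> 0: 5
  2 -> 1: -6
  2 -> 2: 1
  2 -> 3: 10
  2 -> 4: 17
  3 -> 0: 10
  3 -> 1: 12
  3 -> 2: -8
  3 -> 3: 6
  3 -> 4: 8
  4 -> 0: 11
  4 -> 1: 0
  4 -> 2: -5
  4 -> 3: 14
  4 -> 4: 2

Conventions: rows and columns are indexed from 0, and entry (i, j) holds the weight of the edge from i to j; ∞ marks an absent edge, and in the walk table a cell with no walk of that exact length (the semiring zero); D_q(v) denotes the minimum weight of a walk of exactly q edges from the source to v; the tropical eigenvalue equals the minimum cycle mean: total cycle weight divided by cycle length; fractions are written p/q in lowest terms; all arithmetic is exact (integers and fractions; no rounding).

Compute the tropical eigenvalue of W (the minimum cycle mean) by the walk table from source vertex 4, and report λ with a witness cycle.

q=0: [∞, ∞, ∞, ∞, 0]
q=1: [11, 0, -5, 14, 2]
q=2: [0, -11, -6, -2, 4]
q=3: [-6, -12, -17, -13, 6]
q=4: [-12, -23, -21, -14, -5]
q=5: [-18, -27, -29, -25, -6]
Optimal cycle mean attained by: cycle 1->2->1, total (-6) + (-6), length 2.
Answer: λ = -6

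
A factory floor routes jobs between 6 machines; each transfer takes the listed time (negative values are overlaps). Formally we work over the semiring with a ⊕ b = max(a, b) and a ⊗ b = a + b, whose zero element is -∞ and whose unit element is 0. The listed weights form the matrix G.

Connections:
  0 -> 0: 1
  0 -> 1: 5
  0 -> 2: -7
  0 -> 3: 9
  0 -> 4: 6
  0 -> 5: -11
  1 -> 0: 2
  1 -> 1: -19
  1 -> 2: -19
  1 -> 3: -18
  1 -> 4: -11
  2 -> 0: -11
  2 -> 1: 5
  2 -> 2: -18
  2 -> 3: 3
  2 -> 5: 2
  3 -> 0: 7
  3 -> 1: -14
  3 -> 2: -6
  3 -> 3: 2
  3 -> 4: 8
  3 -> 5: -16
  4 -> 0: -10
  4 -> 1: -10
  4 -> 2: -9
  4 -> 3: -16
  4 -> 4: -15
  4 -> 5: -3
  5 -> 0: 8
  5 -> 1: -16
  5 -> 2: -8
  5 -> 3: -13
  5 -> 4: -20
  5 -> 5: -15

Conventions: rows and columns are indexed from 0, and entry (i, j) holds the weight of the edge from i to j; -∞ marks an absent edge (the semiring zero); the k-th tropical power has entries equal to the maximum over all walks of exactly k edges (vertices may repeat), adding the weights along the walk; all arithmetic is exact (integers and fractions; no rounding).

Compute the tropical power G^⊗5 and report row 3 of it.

G^⊗2:
  [16, 6, 3, 11, 17, 3]
  [3, 7, -5, 11, 8, -9]
  [10, -6, -3, 5, 11, -13]
  [9, 12, 0, 16, 13, 5]
  [5, -4, -11, -1, -4, -7]
  [9, 13, 1, 17, 14, -3]
G^⊗3:
  [18, 21, 9, 25, 22, 14]
  [18, 8, 5, 13, 19, 5]
  [12, 15, 3, 19, 16, 8]
  [23, 14, 10, 18, 24, 10]
  [6, 10, -2, 14, 11, -6]
  [24, 14, 11, 19, 25, 11]
G^⊗4:
  [32, 23, 19, 27, 33, 19]
  [20, 23, 11, 27, 24, 16]
  [26, 17, 13, 21, 27, 13]
  [25, 28, 16, 32, 29, 21]
  [21, 11, 8, 16, 22, 8]
  [26, 29, 17, 33, 30, 22]
G^⊗5:
  [34, 37, 25, 41, 38, 30]
  [34, 25, 21, 29, 35, 21]
  [28, 31, 19, 35, 32, 24]
  [39, 30, 26, 34, 40, 26]
  [23, 26, 14, 30, 27, 19]
  [40, 31, 27, 35, 41, 27]
Answer: row 3 of G^⊗5 = [39, 30, 26, 34, 40, 26]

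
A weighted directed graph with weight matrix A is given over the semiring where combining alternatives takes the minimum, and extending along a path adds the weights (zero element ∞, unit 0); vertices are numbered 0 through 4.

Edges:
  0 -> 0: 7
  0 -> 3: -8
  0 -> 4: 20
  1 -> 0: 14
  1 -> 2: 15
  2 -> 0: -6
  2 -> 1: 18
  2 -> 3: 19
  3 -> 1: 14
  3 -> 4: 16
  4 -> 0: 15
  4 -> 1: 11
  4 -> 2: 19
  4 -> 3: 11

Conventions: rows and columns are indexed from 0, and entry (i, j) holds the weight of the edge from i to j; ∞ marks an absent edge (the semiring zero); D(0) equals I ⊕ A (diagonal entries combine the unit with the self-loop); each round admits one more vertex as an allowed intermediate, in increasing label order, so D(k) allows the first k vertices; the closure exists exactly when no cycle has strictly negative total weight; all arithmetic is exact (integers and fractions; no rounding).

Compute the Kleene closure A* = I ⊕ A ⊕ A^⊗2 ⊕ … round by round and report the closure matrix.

D(0):
  [0, ∞, ∞, -8, 20]
  [14, 0, 15, ∞, ∞]
  [-6, 18, 0, 19, ∞]
  [∞, 14, ∞, 0, 16]
  [15, 11, 19, 11, 0]
D(1):
  [0, ∞, ∞, -8, 20]
  [14, 0, 15, 6, 34]
  [-6, 18, 0, -14, 14]
  [∞, 14, ∞, 0, 16]
  [15, 11, 19, 7, 0]
D(2):
  [0, ∞, ∞, -8, 20]
  [14, 0, 15, 6, 34]
  [-6, 18, 0, -14, 14]
  [28, 14, 29, 0, 16]
  [15, 11, 19, 7, 0]
D(3):
  [0, ∞, ∞, -8, 20]
  [9, 0, 15, 1, 29]
  [-6, 18, 0, -14, 14]
  [23, 14, 29, 0, 16]
  [13, 11, 19, 5, 0]
D(4):
  [0, 6, 21, -8, 8]
  [9, 0, 15, 1, 17]
  [-6, 0, 0, -14, 2]
  [23, 14, 29, 0, 16]
  [13, 11, 19, 5, 0]
D(5):
  [0, 6, 21, -8, 8]
  [9, 0, 15, 1, 17]
  [-6, 0, 0, -14, 2]
  [23, 14, 29, 0, 16]
  [13, 11, 19, 5, 0]
Answer: A* = [[0, 6, 21, -8, 8], [9, 0, 15, 1, 17], [-6, 0, 0, -14, 2], [23, 14, 29, 0, 16], [13, 11, 19, 5, 0]]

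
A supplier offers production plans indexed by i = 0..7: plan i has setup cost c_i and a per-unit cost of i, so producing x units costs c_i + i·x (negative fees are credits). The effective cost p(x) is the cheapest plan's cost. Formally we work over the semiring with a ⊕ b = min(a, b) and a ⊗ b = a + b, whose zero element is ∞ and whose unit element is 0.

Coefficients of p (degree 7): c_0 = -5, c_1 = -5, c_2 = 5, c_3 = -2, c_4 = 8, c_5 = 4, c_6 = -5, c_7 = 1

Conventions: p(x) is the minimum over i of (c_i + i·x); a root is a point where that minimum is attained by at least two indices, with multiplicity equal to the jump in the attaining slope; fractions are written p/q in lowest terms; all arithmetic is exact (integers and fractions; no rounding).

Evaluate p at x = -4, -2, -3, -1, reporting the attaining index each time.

p(-4) = min(-5+0·(-4)=-5, -5+1·(-4)=-9, 5+2·(-4)=-3, -2+3·(-4)=-14, 8+4·(-4)=-8, 4+5·(-4)=-16, -5+6·(-4)=-29, 1+7·(-4)=-27) = -29 (attained by i=6)
p(-2) = min(-5+0·(-2)=-5, -5+1·(-2)=-7, 5+2·(-2)=1, -2+3·(-2)=-8, 8+4·(-2)=0, 4+5·(-2)=-6, -5+6·(-2)=-17, 1+7·(-2)=-13) = -17 (attained by i=6)
p(-3) = min(-5+0·(-3)=-5, -5+1·(-3)=-8, 5+2·(-3)=-1, -2+3·(-3)=-11, 8+4·(-3)=-4, 4+5·(-3)=-11, -5+6·(-3)=-23, 1+7·(-3)=-20) = -23 (attained by i=6)
p(-1) = min(-5+0·(-1)=-5, -5+1·(-1)=-6, 5+2·(-1)=3, -2+3·(-1)=-5, 8+4·(-1)=4, 4+5·(-1)=-1, -5+6·(-1)=-11, 1+7·(-1)=-6) = -11 (attained by i=6)
Answer: p(-4) = -29; p(-2) = -17; p(-3) = -23; p(-1) = -11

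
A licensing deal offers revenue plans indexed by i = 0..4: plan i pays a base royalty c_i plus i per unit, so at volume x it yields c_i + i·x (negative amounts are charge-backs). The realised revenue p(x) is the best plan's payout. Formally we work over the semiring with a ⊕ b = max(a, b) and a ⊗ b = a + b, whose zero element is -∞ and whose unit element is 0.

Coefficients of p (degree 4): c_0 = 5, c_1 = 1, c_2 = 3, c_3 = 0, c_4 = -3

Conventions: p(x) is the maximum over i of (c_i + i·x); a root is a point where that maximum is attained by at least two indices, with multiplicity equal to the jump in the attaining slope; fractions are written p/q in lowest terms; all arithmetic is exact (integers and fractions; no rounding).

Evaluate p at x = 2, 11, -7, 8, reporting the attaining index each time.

p(2) = max(5+0·2=5, 1+1·2=3, 3+2·2=7, 0+3·2=6, -3+4·2=5) = 7 (attained by i=2)
p(11) = max(5+0·11=5, 1+1·11=12, 3+2·11=25, 0+3·11=33, -3+4·11=41) = 41 (attained by i=4)
p(-7) = max(5+0·(-7)=5, 1+1·(-7)=-6, 3+2·(-7)=-11, 0+3·(-7)=-21, -3+4·(-7)=-31) = 5 (attained by i=0)
p(8) = max(5+0·8=5, 1+1·8=9, 3+2·8=19, 0+3·8=24, -3+4·8=29) = 29 (attained by i=4)
Answer: p(2) = 7; p(11) = 41; p(-7) = 5; p(8) = 29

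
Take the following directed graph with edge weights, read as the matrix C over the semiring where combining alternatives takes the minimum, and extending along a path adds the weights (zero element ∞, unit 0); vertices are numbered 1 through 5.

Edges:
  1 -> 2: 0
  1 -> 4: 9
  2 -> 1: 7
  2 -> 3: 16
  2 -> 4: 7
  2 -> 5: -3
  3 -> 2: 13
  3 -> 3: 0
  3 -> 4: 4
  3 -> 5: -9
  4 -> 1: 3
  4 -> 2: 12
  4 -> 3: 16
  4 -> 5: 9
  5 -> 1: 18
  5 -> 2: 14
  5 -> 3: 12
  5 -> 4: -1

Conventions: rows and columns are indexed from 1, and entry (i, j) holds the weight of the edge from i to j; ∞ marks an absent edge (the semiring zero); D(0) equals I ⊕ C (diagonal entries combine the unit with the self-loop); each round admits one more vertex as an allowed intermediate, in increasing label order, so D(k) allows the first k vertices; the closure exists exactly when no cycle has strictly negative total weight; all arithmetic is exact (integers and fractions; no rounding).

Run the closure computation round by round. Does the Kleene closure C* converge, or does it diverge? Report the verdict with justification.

D(0):
  [0, 0, ∞, 9, ∞]
  [7, 0, 16, 7, -3]
  [∞, 13, 0, 4, -9]
  [3, 12, 16, 0, 9]
  [18, 14, 12, -1, 0]
D(1):
  [0, 0, ∞, 9, ∞]
  [7, 0, 16, 7, -3]
  [∞, 13, 0, 4, -9]
  [3, 3, 16, 0, 9]
  [18, 14, 12, -1, 0]
D(2):
  [0, 0, 16, 7, -3]
  [7, 0, 16, 7, -3]
  [20, 13, 0, 4, -9]
  [3, 3, 16, 0, 0]
  [18, 14, 12, -1, 0]
D(3):
  [0, 0, 16, 7, -3]
  [7, 0, 16, 7, -3]
  [20, 13, 0, 4, -9]
  [3, 3, 16, 0, 0]
  [18, 14, 12, -1, 0]
Detection: at round 4, diagonal entry (5, 5) turns strictly negative.
Key observation: the cycle 5->4->1->2->5 has total weight (-1) + 3 + 0 + (-3), which is strictly negative.
Answer: DIVERGES — negative cycle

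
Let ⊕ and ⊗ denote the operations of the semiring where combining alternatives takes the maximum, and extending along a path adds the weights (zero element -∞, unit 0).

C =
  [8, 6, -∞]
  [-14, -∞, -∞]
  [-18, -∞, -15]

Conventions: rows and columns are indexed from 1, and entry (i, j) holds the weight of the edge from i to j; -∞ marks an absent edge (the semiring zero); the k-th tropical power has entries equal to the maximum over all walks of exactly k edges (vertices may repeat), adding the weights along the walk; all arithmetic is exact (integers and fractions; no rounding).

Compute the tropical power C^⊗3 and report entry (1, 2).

C^⊗2:
  [16, 14, -∞]
  [-6, -8, -∞]
  [-10, -12, -30]
C^⊗3:
  [24, 22, -∞]
  [2, 0, -∞]
  [-2, -4, -45]
Key observation: the optimum is the walk 1->1->1->2, with weight 8 + 8 + 6 = 22.
Optimal value attained by: walk 1->1->1->2.
Answer: (C^⊗3)[1][2] = 22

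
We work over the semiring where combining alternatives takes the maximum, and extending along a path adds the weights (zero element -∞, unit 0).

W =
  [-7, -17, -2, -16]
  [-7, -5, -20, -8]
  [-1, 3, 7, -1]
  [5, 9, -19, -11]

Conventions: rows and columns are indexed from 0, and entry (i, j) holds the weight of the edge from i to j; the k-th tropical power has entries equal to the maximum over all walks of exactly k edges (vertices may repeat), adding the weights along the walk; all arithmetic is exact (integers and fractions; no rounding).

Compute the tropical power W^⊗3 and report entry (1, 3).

W^⊗2:
  [-3, 1, 5, -3]
  [-3, 1, -9, -13]
  [6, 10, 14, 6]
  [2, 4, 3, 1]
W^⊗3:
  [4, 8, 12, 4]
  [-6, -4, -2, -7]
  [13, 17, 21, 13]
  [6, 10, 10, 2]
Key observation: the optimum is the walk 1->3->1->3, with weight (-8) + 9 + (-8) = -7.
Optimal value attained by: walk 1->3->1->3.
Answer: (W^⊗3)[1][3] = -7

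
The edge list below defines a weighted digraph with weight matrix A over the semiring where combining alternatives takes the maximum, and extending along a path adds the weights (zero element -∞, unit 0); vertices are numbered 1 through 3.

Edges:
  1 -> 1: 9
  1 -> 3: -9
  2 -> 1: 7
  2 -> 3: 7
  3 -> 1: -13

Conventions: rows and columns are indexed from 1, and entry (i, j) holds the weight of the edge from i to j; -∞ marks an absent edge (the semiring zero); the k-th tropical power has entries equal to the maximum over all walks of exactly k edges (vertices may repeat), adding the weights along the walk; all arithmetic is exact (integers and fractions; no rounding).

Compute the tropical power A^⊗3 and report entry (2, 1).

A^⊗2:
  [18, -∞, 0]
  [16, -∞, -2]
  [-4, -∞, -22]
A^⊗3:
  [27, -∞, 9]
  [25, -∞, 7]
  [5, -∞, -13]
Key observation: the optimum is the walk 2->1->1->1, with weight 7 + 9 + 9 = 25.
Optimal value attained by: walk 2->1->1->1.
Answer: (A^⊗3)[2][1] = 25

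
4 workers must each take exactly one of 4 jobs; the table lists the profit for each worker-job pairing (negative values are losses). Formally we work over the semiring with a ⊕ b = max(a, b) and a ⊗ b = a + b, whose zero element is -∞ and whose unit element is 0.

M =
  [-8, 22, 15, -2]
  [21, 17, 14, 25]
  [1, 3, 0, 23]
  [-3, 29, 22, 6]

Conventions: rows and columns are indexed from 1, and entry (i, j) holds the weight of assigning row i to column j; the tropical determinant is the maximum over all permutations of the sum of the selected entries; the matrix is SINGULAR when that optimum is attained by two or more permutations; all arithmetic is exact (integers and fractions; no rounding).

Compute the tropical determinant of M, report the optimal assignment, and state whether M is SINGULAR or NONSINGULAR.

σ = (1, 2, 3, 4): (-8) + 17 + 0 + 6 = 15
σ = (1, 2, 4, 3): (-8) + 17 + 23 + 22 = 54
σ = (1, 3, 2, 4): (-8) + 14 + 3 + 6 = 15
σ = (1, 3, 4, 2): (-8) + 14 + 23 + 29 = 58
σ = (1, 4, 2, 3): (-8) + 25 + 3 + 22 = 42
σ = (1, 4, 3, 2): (-8) + 25 + 0 + 29 = 46
σ = (2, 1, 3, 4): 22 + 21 + 0 + 6 = 49
σ = (2, 1, 4, 3): 22 + 21 + 23 + 22 = 88
σ = (2, 3, 1, 4): 22 + 14 + 1 + 6 = 43
σ = (2, 3, 4, 1): 22 + 14 + 23 + (-3) = 56
σ = (2, 4, 1, 3): 22 + 25 + 1 + 22 = 70
σ = (2, 4, 3, 1): 22 + 25 + 0 + (-3) = 44
σ = (3, 1, 2, 4): 15 + 21 + 3 + 6 = 45
σ = (3, 1, 4, 2): 15 + 21 + 23 + 29 = 88
σ = (3, 2, 1, 4): 15 + 17 + 1 + 6 = 39
σ = (3, 2, 4, 1): 15 + 17 + 23 + (-3) = 52
σ = (3, 4, 1, 2): 15 + 25 + 1 + 29 = 70
σ = (3, 4, 2, 1): 15 + 25 + 3 + (-3) = 40
σ = (4, 1, 2, 3): (-2) + 21 + 3 + 22 = 44
σ = (4, 1, 3, 2): (-2) + 21 + 0 + 29 = 48
σ = (4, 2, 1, 3): (-2) + 17 + 1 + 22 = 38
σ = (4, 2, 3, 1): (-2) + 17 + 0 + (-3) = 12
σ = (4, 3, 1, 2): (-2) + 14 + 1 + 29 = 42
σ = (4, 3, 2, 1): (-2) + 14 + 3 + (-3) = 12
Optimal value attained by: σ = (2, 1, 4, 3).
Answer: det⊕(M) = 88; verdict: SINGULAR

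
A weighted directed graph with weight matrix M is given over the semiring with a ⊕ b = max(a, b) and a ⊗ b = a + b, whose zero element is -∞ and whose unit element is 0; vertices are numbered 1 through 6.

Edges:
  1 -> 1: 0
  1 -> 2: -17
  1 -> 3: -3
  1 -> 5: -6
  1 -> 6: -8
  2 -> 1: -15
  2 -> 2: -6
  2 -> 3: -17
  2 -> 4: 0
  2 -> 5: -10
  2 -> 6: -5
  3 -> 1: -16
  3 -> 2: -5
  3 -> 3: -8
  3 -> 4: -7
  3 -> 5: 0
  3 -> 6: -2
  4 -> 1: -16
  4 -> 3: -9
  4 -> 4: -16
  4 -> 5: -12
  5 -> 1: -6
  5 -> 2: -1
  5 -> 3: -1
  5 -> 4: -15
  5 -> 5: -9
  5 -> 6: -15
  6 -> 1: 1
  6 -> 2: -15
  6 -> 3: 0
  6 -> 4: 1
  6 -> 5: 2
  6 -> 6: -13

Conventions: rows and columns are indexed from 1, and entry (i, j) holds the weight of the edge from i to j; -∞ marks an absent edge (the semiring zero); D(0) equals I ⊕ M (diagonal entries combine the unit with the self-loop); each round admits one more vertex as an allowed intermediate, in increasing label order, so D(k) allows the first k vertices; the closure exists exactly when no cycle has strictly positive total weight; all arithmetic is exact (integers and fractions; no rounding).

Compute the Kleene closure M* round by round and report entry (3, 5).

D(0):
  [0, -17, -3, -∞, -6, -8]
  [-15, 0, -17, 0, -10, -5]
  [-16, -5, 0, -7, 0, -2]
  [-16, -∞, -9, 0, -12, -∞]
  [-6, -1, -1, -15, 0, -15]
  [1, -15, 0, 1, 2, 0]
D(1):
  [0, -17, -3, -∞, -6, -8]
  [-15, 0, -17, 0, -10, -5]
  [-16, -5, 0, -7, 0, -2]
  [-16, -33, -9, 0, -12, -24]
  [-6, -1, -1, -15, 0, -14]
  [1, -15, 0, 1, 2, 0]
D(2):
  [0, -17, -3, -17, -6, -8]
  [-15, 0, -17, 0, -10, -5]
  [-16, -5, 0, -5, 0, -2]
  [-16, -33, -9, 0, -12, -24]
  [-6, -1, -1, -1, 0, -6]
  [1, -15, 0, 1, 2, 0]
D(3):
  [0, -8, -3, -8, -3, -5]
  [-15, 0, -17, 0, -10, -5]
  [-16, -5, 0, -5, 0, -2]
  [-16, -14, -9, 0, -9, -11]
  [-6, -1, -1, -1, 0, -3]
  [1, -5, 0, 1, 2, 0]
D(4):
  [0, -8, -3, -8, -3, -5]
  [-15, 0, -9, 0, -9, -5]
  [-16, -5, 0, -5, 0, -2]
  [-16, -14, -9, 0, -9, -11]
  [-6, -1, -1, -1, 0, -3]
  [1, -5, 0, 1, 2, 0]
D(5):
  [0, -4, -3, -4, -3, -5]
  [-15, 0, -9, 0, -9, -5]
  [-6, -1, 0, -1, 0, -2]
  [-15, -10, -9, 0, -9, -11]
  [-6, -1, -1, -1, 0, -3]
  [1, 1, 1, 1, 2, 0]
D(6):
  [0, -4, -3, -4, -3, -5]
  [-4, 0, -4, 0, -3, -5]
  [-1, -1, 0, -1, 0, -2]
  [-10, -10, -9, 0, -9, -11]
  [-2, -1, -1, -1, 0, -3]
  [1, 1, 1, 1, 2, 0]
Answer: M*[3][5] = 0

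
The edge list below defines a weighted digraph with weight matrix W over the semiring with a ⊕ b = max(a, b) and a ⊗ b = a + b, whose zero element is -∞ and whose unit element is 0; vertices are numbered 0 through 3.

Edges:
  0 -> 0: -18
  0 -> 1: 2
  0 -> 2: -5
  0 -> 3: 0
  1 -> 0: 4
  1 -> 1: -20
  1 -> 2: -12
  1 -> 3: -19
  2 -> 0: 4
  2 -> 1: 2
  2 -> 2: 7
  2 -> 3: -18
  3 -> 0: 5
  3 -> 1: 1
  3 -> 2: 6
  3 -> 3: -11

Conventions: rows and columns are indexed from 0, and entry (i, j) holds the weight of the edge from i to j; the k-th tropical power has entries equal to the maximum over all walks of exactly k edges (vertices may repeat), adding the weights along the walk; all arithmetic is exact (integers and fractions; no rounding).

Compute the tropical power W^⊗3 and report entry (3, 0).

W^⊗2:
  [6, 1, 6, -11]
  [-8, 6, -1, 4]
  [11, 9, 14, 4]
  [10, 8, 13, 5]
W^⊗3:
  [10, 8, 13, 6]
  [10, 5, 10, -7]
  [18, 16, 21, 11]
  [17, 15, 20, 10]
Key observation: the optimum is the walk 3->2->2->0, with weight 6 + 7 + 4 = 17.
Optimal value attained by: walk 3->2->2->0.
Answer: (W^⊗3)[3][0] = 17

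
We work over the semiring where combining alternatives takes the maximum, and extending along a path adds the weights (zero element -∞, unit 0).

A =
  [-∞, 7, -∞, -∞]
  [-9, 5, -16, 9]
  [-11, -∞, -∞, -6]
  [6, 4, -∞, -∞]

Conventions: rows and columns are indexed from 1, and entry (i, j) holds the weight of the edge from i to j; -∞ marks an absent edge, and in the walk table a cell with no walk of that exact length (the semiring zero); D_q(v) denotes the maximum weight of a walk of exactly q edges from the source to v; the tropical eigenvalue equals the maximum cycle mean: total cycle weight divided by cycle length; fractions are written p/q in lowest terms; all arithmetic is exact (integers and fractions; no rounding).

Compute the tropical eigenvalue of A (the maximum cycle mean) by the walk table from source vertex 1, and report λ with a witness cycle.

q=0: [0, -∞, -∞, -∞]
q=1: [-∞, 7, -∞, -∞]
q=2: [-2, 12, -9, 16]
q=3: [22, 20, -4, 21]
q=4: [27, 29, 4, 29]
Optimal cycle mean attained by: cycle 1->2->4->1, total 7 + 9 + 6, length 3.
Answer: λ = 22/3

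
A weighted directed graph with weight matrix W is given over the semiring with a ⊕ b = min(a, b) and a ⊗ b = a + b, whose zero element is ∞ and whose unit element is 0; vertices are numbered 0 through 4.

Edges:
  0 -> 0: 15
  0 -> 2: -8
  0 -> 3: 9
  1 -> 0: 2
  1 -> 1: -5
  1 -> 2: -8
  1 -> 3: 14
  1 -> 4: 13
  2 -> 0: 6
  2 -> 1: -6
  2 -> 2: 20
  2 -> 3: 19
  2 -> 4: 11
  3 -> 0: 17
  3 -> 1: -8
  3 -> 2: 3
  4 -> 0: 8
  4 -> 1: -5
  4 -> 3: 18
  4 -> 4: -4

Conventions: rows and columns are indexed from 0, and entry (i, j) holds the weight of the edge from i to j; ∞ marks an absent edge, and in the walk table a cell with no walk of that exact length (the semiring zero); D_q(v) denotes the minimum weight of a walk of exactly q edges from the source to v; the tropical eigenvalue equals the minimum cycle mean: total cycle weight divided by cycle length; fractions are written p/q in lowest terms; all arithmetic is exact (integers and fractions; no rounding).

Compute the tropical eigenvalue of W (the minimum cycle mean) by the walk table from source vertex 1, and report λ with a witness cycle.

q=0: [∞, 0, ∞, ∞, ∞]
q=1: [2, -5, -8, 14, 13]
q=2: [-3, -14, -13, 9, 3]
q=3: [-12, -19, -22, 0, -2]
q=4: [-17, -28, -27, -5, -11]
q=5: [-26, -33, -36, -14, -16]
Optimal cycle mean attained by: cycle 1->2->1, total (-8) + (-6), length 2.
Answer: λ = -7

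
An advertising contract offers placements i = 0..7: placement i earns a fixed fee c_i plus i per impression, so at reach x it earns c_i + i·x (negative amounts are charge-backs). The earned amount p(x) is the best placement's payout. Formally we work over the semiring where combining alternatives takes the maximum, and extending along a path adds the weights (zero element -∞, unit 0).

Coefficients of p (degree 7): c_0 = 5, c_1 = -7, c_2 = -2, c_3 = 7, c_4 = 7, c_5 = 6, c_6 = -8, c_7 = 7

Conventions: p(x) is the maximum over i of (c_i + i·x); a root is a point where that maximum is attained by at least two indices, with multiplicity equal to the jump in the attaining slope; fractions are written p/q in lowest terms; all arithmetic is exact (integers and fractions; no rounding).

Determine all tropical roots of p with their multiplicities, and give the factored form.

hull edge (i=0, c=5) to (i=3, c=7): slope 2/3, span 3
hull edge (i=3, c=7) to (i=7, c=7): slope 0, span 4
Factored form: p(x) = 7 ⊗ (x ⊕ (-2/3)) ⊗ (x ⊕ (-2/3)) ⊗ (x ⊕ (-2/3)) ⊗ (x ⊕ 0) ⊗ (x ⊕ 0) ⊗ (x ⊕ 0) ⊗ (x ⊕ 0)
Answer: roots = -2/3 (mult 3), 0 (mult 4)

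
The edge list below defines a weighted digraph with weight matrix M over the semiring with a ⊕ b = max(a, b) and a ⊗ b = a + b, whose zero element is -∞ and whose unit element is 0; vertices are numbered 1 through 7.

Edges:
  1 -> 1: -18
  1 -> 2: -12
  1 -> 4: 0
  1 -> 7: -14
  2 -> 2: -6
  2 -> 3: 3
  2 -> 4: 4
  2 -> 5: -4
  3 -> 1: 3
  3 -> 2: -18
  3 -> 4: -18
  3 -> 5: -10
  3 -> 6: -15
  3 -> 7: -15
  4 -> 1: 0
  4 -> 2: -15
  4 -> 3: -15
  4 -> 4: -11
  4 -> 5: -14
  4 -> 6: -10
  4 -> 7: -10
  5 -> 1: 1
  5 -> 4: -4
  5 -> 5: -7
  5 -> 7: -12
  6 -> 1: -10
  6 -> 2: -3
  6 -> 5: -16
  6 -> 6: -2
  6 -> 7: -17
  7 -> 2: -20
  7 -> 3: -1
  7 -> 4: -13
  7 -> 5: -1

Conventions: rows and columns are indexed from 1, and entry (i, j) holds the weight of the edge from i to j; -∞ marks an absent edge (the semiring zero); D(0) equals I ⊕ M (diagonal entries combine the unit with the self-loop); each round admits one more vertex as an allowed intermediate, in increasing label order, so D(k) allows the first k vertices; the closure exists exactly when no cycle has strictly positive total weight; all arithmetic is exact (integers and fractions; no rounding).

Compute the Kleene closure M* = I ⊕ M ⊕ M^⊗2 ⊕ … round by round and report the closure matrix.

D(0):
  [0, -12, -∞, 0, -∞, -∞, -14]
  [-∞, 0, 3, 4, -4, -∞, -∞]
  [3, -18, 0, -18, -10, -15, -15]
  [0, -15, -15, 0, -14, -10, -10]
  [1, -∞, -∞, -4, 0, -∞, -12]
  [-10, -3, -∞, -∞, -16, 0, -17]
  [-∞, -20, -1, -13, -1, -∞, 0]
D(1):
  [0, -12, -∞, 0, -∞, -∞, -14]
  [-∞, 0, 3, 4, -4, -∞, -∞]
  [3, -9, 0, 3, -10, -15, -11]
  [0, -12, -15, 0, -14, -10, -10]
  [1, -11, -∞, 1, 0, -∞, -12]
  [-10, -3, -∞, -10, -16, 0, -17]
  [-∞, -20, -1, -13, -1, -∞, 0]
D(2):
  [0, -12, -9, 0, -16, -∞, -14]
  [-∞, 0, 3, 4, -4, -∞, -∞]
  [3, -9, 0, 3, -10, -15, -11]
  [0, -12, -9, 0, -14, -10, -10]
  [1, -11, -8, 1, 0, -∞, -12]
  [-10, -3, 0, 1, -7, 0, -17]
  [-∞, -20, -1, -13, -1, -∞, 0]
D(3):
  [0, -12, -9, 0, -16, -24, -14]
  [6, 0, 3, 6, -4, -12, -8]
  [3, -9, 0, 3, -10, -15, -11]
  [0, -12, -9, 0, -14, -10, -10]
  [1, -11, -8, 1, 0, -23, -12]
  [3, -3, 0, 3, -7, 0, -11]
  [2, -10, -1, 2, -1, -16, 0]
D(4):
  [0, -12, -9, 0, -14, -10, -10]
  [6, 0, 3, 6, -4, -4, -4]
  [3, -9, 0, 3, -10, -7, -7]
  [0, -12, -9, 0, -14, -10, -10]
  [1, -11, -8, 1, 0, -9, -9]
  [3, -3, 0, 3, -7, 0, -7]
  [2, -10, -1, 2, -1, -8, 0]
D(5):
  [0, -12, -9, 0, -14, -10, -10]
  [6, 0, 3, 6, -4, -4, -4]
  [3, -9, 0, 3, -10, -7, -7]
  [0, -12, -9, 0, -14, -10, -10]
  [1, -11, -8, 1, 0, -9, -9]
  [3, -3, 0, 3, -7, 0, -7]
  [2, -10, -1, 2, -1, -8, 0]
D(6):
  [0, -12, -9, 0, -14, -10, -10]
  [6, 0, 3, 6, -4, -4, -4]
  [3, -9, 0, 3, -10, -7, -7]
  [0, -12, -9, 0, -14, -10, -10]
  [1, -11, -8, 1, 0, -9, -9]
  [3, -3, 0, 3, -7, 0, -7]
  [2, -10, -1, 2, -1, -8, 0]
D(7):
  [0, -12, -9, 0, -11, -10, -10]
  [6, 0, 3, 6, -4, -4, -4]
  [3, -9, 0, 3, -8, -7, -7]
  [0, -12, -9, 0, -11, -10, -10]
  [1, -11, -8, 1, 0, -9, -9]
  [3, -3, 0, 3, -7, 0, -7]
  [2, -10, -1, 2, -1, -8, 0]
Answer: M* = [[0, -12, -9, 0, -11, -10, -10], [6, 0, 3, 6, -4, -4, -4], [3, -9, 0, 3, -8, -7, -7], [0, -12, -9, 0, -11, -10, -10], [1, -11, -8, 1, 0, -9, -9], [3, -3, 0, 3, -7, 0, -7], [2, -10, -1, 2, -1, -8, 0]]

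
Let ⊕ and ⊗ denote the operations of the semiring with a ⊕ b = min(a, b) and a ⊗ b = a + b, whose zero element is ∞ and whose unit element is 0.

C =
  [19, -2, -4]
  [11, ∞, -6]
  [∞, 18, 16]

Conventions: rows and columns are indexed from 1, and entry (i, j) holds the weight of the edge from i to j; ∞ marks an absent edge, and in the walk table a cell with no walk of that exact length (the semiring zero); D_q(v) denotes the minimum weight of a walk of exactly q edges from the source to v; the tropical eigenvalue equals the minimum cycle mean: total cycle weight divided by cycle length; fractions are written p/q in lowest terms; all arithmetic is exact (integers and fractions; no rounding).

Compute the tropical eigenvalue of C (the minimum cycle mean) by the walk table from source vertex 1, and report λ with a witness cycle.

q=0: [0, ∞, ∞]
q=1: [19, -2, -4]
q=2: [9, 14, -8]
q=3: [25, 7, 5]
Optimal cycle mean attained by: cycle 1->2->1, total (-2) + 11, length 2.
Answer: λ = 9/2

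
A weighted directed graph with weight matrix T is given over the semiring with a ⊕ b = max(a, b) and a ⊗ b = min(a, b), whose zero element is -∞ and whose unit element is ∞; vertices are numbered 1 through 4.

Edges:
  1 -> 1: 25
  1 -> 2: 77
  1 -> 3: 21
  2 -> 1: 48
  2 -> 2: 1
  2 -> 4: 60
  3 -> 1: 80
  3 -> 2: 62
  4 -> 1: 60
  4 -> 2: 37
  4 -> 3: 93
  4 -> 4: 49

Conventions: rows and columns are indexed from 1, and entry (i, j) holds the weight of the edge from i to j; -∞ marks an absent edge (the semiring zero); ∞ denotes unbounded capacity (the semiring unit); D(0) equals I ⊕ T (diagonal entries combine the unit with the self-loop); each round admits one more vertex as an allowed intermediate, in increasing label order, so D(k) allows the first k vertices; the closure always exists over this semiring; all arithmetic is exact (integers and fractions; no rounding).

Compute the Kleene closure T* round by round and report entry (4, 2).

D(0):
  [∞, 77, 21, -∞]
  [48, ∞, -∞, 60]
  [80, 62, ∞, -∞]
  [60, 37, 93, ∞]
D(1):
  [∞, 77, 21, -∞]
  [48, ∞, 21, 60]
  [80, 77, ∞, -∞]
  [60, 60, 93, ∞]
D(2):
  [∞, 77, 21, 60]
  [48, ∞, 21, 60]
  [80, 77, ∞, 60]
  [60, 60, 93, ∞]
D(3):
  [∞, 77, 21, 60]
  [48, ∞, 21, 60]
  [80, 77, ∞, 60]
  [80, 77, 93, ∞]
D(4):
  [∞, 77, 60, 60]
  [60, ∞, 60, 60]
  [80, 77, ∞, 60]
  [80, 77, 93, ∞]
Answer: T*[4][2] = 77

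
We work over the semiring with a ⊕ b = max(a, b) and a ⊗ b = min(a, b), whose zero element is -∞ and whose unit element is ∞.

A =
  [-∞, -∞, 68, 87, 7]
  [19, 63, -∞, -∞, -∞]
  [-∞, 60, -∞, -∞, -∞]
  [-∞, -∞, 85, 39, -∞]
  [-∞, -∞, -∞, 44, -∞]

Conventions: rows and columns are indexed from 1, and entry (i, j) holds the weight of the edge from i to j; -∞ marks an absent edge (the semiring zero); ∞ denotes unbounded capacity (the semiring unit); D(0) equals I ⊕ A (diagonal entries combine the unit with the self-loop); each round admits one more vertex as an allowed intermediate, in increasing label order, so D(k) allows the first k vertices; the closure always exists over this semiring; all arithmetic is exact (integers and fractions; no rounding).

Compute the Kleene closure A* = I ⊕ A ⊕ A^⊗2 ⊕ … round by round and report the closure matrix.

D(0):
  [∞, -∞, 68, 87, 7]
  [19, ∞, -∞, -∞, -∞]
  [-∞, 60, ∞, -∞, -∞]
  [-∞, -∞, 85, ∞, -∞]
  [-∞, -∞, -∞, 44, ∞]
D(1):
  [∞, -∞, 68, 87, 7]
  [19, ∞, 19, 19, 7]
  [-∞, 60, ∞, -∞, -∞]
  [-∞, -∞, 85, ∞, -∞]
  [-∞, -∞, -∞, 44, ∞]
D(2):
  [∞, -∞, 68, 87, 7]
  [19, ∞, 19, 19, 7]
  [19, 60, ∞, 19, 7]
  [-∞, -∞, 85, ∞, -∞]
  [-∞, -∞, -∞, 44, ∞]
D(3):
  [∞, 60, 68, 87, 7]
  [19, ∞, 19, 19, 7]
  [19, 60, ∞, 19, 7]
  [19, 60, 85, ∞, 7]
  [-∞, -∞, -∞, 44, ∞]
D(4):
  [∞, 60, 85, 87, 7]
  [19, ∞, 19, 19, 7]
  [19, 60, ∞, 19, 7]
  [19, 60, 85, ∞, 7]
  [19, 44, 44, 44, ∞]
D(5):
  [∞, 60, 85, 87, 7]
  [19, ∞, 19, 19, 7]
  [19, 60, ∞, 19, 7]
  [19, 60, 85, ∞, 7]
  [19, 44, 44, 44, ∞]
Answer: A* = [[∞, 60, 85, 87, 7], [19, ∞, 19, 19, 7], [19, 60, ∞, 19, 7], [19, 60, 85, ∞, 7], [19, 44, 44, 44, ∞]]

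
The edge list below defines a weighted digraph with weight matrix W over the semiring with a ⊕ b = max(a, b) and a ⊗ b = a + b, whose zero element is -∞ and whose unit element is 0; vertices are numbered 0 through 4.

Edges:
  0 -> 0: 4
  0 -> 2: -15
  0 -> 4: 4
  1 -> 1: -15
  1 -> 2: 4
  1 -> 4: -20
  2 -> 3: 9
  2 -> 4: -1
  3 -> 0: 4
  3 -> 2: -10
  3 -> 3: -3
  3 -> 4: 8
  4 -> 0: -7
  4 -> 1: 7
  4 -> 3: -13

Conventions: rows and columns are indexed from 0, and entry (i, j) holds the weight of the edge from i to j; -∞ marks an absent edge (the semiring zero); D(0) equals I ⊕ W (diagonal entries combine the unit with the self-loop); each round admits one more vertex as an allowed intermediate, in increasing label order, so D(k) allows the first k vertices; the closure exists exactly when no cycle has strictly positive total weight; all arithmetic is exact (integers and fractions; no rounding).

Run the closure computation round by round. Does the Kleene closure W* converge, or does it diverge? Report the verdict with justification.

Detection: at round 0, diagonal entry (0, 0) turns strictly positive.
Key observation: the cycle 0->0 has total weight 4, which is strictly positive.
Answer: DIVERGES — positive cycle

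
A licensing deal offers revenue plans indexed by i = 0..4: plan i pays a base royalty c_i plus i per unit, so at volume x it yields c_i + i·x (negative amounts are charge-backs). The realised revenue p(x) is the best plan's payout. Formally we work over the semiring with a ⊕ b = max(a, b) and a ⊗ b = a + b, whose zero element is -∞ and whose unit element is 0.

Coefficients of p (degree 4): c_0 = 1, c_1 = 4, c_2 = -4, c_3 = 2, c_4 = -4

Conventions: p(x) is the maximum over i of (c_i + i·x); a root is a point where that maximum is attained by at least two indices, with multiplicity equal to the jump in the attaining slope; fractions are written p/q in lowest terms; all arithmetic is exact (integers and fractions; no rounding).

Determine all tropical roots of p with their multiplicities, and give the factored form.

hull edge (i=0, c=1) to (i=1, c=4): slope 3, span 1
hull edge (i=1, c=4) to (i=3, c=2): slope -1, span 2
hull edge (i=3, c=2) to (i=4, c=-4): slope -6, span 1
Factored form: p(x) = -4 ⊗ (x ⊕ (-3)) ⊗ (x ⊕ 1) ⊗ (x ⊕ 1) ⊗ (x ⊕ 6)
Answer: roots = -3 (mult 1), 1 (mult 2), 6 (mult 1)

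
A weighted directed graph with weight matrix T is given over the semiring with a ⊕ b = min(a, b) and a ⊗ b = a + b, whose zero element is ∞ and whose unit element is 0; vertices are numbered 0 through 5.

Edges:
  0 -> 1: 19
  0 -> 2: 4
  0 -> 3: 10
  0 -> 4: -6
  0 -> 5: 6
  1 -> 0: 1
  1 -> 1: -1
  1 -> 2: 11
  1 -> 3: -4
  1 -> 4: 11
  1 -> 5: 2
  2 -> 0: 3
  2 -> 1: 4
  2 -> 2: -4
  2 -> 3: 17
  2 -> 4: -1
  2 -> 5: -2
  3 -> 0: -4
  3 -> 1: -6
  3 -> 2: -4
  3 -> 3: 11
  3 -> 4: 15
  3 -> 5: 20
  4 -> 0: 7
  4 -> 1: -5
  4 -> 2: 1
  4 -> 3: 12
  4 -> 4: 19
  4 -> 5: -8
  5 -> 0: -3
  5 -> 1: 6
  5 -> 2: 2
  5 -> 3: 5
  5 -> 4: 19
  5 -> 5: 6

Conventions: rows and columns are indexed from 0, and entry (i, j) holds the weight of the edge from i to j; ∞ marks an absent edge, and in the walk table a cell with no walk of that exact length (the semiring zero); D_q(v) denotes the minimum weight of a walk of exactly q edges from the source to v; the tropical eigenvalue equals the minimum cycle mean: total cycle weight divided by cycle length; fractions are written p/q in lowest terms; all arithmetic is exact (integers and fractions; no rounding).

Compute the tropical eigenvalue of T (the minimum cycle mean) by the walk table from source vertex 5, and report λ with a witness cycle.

q=0: [∞, ∞, ∞, ∞, ∞, 0]
q=1: [-3, 6, 2, 5, 19, 6]
q=2: [1, -1, -2, 2, -9, 0]
q=3: [-3, -14, -8, -5, -5, -17]
q=4: [-20, -15, -15, -18, -9, -13]
q=5: [-22, -24, -22, -19, -26, -17]
q=6: [-23, -31, -26, -28, -28, -34]
Optimal cycle mean attained by: cycle 0->4->5->0, total (-6) + (-8) + (-3), length 3.
Answer: λ = -17/3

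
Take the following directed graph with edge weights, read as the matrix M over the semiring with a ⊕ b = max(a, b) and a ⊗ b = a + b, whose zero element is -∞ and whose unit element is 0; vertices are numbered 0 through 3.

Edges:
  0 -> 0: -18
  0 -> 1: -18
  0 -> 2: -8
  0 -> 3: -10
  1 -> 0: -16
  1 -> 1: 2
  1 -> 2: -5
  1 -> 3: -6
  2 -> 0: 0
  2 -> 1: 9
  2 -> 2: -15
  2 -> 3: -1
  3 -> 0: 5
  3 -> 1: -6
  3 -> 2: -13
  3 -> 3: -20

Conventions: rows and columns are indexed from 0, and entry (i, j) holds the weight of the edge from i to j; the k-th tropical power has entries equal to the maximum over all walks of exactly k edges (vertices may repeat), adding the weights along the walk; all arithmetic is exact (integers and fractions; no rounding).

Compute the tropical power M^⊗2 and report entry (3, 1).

M^⊗2:
  [-5, 1, -23, -9]
  [-1, 4, -3, -4]
  [4, 11, 4, 3]
  [-13, -4, -3, -5]
Key observation: the optimum is the walk 3->1->1, with weight (-6) + 2 = -4.
Optimal value attained by: walk 3->1->1.
Answer: (M^⊗2)[3][1] = -4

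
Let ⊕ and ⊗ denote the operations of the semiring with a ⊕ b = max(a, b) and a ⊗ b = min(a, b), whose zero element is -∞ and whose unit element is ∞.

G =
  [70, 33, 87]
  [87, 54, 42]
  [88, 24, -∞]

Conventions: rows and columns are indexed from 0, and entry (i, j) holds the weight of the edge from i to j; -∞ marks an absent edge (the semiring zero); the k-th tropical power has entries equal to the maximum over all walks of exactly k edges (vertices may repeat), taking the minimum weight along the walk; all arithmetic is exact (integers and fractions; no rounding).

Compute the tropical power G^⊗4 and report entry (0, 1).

G^⊗2:
  [87, 33, 70]
  [70, 54, 87]
  [70, 33, 87]
G^⊗3:
  [70, 33, 87]
  [87, 54, 70]
  [87, 33, 70]
G^⊗4:
  [87, 33, 70]
  [70, 54, 87]
  [70, 33, 87]
Key observation: the optimum is the walk 0->0->0->0->1, with weight 70 min 70 min 70 min 33 = 33.
Optimal value attained by: walk 0->0->0->0->1.
Answer: (G^⊗4)[0][1] = 33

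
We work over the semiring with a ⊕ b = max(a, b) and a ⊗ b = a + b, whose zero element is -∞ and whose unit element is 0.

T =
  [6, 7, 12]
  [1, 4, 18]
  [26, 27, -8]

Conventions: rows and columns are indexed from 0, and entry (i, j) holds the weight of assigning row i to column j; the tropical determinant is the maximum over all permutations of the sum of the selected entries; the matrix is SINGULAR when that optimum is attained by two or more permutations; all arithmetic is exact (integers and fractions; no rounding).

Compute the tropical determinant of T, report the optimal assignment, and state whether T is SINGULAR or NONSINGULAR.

σ = (0, 1, 2): 6 + 4 + (-8) = 2
σ = (0, 2, 1): 6 + 18 + 27 = 51
σ = (1, 0, 2): 7 + 1 + (-8) = 0
σ = (1, 2, 0): 7 + 18 + 26 = 51
σ = (2, 0, 1): 12 + 1 + 27 = 40
σ = (2, 1, 0): 12 + 4 + 26 = 42
Optimal value attained by: σ = (0, 2, 1).
Answer: det⊕(T) = 51; verdict: SINGULAR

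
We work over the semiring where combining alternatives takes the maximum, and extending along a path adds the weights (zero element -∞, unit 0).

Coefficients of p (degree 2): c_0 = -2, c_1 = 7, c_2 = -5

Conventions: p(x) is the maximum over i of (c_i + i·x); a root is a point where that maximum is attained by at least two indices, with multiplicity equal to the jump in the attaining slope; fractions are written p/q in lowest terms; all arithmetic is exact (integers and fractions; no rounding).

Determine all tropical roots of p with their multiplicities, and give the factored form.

hull edge (i=0, c=-2) to (i=1, c=7): slope 9, span 1
hull edge (i=1, c=7) to (i=2, c=-5): slope -12, span 1
Factored form: p(x) = -5 ⊗ (x ⊕ (-9)) ⊗ (x ⊕ 12)
Answer: roots = -9 (mult 1), 12 (mult 1)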